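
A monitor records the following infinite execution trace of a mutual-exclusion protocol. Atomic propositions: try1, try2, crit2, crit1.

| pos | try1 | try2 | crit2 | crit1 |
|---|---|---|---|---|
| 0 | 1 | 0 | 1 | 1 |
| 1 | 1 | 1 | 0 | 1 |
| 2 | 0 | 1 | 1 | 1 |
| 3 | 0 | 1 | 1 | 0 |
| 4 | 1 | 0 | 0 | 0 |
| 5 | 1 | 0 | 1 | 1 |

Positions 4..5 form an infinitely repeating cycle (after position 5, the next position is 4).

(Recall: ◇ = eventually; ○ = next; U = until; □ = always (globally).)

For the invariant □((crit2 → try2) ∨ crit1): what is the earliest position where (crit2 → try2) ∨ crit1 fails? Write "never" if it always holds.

never

(crit2 → try2) ∨ crit1 holds at every position 0..5, and those are all the positions the trace ever visits, so the invariant □((crit2 → try2) ∨ crit1) is never violated.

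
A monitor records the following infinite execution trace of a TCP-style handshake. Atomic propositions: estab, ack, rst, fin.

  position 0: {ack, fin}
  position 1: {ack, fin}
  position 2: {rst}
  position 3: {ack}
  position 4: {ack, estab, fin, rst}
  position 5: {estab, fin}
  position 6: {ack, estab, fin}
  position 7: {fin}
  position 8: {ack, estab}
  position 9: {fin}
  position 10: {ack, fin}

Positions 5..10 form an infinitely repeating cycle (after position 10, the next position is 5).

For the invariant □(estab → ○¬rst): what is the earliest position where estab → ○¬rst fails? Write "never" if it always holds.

never

estab → ○¬rst holds at every position 0..10, and those are all the positions the trace ever visits, so the invariant □(estab → ○¬rst) is never violated.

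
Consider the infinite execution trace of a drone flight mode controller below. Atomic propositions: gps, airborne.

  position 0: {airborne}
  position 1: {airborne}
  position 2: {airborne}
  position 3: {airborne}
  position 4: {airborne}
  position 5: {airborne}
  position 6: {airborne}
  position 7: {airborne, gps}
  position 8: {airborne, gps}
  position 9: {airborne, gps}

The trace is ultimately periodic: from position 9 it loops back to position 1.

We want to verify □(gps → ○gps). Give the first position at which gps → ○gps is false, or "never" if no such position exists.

Check gps → ○gps at each position in order: 0 ✓, 1 ✓, 2 ✓, 3 ✓, 4 ✓, 5 ✓, 6 ✓, 7 ✓, 8 ✓.
At position 9 the labels are {airborne, gps} and the next position 1 has {airborne}, so gps → ○gps is false there. This is the first violation.

9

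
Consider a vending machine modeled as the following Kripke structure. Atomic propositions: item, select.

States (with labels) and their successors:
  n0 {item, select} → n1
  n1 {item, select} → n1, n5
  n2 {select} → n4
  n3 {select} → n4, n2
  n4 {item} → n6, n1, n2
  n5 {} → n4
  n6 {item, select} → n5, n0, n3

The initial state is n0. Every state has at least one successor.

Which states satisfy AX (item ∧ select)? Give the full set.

States satisfying item ∧ select: {n0, n1, n6}.
States satisfying AX (item ∧ select): {n0}.

{n0}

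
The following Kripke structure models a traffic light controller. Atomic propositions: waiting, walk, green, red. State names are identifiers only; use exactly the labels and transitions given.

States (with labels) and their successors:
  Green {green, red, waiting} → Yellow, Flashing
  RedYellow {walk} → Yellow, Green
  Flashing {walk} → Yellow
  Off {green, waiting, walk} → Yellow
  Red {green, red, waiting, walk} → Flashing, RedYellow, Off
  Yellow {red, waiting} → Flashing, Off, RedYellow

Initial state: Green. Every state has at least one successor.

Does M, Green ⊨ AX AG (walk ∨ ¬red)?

Violated

States satisfying AG (walk ∨ ¬red): ∅.
States satisfying AX AG (walk ∨ ¬red): ∅.
Green ∉ Sat(AX AG (walk ∨ ¬red)).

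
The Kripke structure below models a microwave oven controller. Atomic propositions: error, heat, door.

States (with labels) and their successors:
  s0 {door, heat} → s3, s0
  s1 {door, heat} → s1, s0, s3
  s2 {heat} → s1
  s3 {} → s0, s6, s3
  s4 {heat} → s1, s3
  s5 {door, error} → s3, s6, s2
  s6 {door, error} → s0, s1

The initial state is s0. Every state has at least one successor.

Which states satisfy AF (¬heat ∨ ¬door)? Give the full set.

{s2, s3, s4, s5, s6}

States satisfying ¬heat ∨ ¬door: {s2, s3, s4, s5, s6}.
States satisfying AF (¬heat ∨ ¬door): {s2, s3, s4, s5, s6}.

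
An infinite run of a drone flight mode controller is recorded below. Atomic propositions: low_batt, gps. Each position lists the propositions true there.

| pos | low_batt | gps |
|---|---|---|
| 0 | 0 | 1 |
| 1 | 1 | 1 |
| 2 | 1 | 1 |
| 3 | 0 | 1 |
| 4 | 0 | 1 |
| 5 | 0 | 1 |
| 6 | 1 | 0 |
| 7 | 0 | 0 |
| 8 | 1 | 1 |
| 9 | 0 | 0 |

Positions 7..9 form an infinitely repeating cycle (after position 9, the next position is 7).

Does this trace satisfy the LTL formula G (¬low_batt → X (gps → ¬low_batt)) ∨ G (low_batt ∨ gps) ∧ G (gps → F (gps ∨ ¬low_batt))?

¬low_batt → X (gps → ¬low_batt) must hold at every position from 0 onward. It fails at position 0, so G (¬low_batt → X (gps → ¬low_batt)) is false.
Positions where ¬low_batt holds: 0, 3, 4, 5, 7, 9.
Check X (gps → ¬low_batt) at each: 0→fails, 3→ok, 4→ok, 5→ok, 7→fails, 9→ok.
At position 0: G (¬low_batt → X (gps → ¬low_batt)) is false; G (low_batt ∨ gps) ∧ G (gps → F (gps ∨ ¬low_batt)) is false; so G (¬low_batt → X (gps → ¬low_batt)) ∨ G (low_batt ∨ gps) ∧ G (gps → F (gps ∨ ¬low_batt)) is false.

Does not hold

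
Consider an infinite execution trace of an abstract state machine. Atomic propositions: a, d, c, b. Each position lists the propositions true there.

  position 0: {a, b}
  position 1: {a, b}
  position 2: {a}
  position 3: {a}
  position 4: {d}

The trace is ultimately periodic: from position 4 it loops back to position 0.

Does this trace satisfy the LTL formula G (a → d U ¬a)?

Does not hold

a → d U ¬a must hold at every position from 0 onward. It fails at position 0, so G (a → d U ¬a) is false.
Positions where a holds: 0, 1, 2, 3.
Check d U ¬a at each: 0→fails, 1→fails, 2→fails, 3→fails.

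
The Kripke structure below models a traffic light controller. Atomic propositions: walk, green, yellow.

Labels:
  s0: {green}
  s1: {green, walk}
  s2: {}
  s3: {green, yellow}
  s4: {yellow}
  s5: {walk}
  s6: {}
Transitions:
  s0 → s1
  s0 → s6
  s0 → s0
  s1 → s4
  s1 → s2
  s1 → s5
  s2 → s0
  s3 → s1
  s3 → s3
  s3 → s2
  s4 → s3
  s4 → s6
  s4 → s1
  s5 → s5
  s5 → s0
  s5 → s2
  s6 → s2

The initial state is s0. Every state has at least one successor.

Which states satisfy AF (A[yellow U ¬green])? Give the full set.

{s1, s2, s4, s5, s6}

States satisfying A[yellow U ¬green]: {s2, s4, s5, s6}.
States satisfying AF (A[yellow U ¬green]): {s1, s2, s4, s5, s6}.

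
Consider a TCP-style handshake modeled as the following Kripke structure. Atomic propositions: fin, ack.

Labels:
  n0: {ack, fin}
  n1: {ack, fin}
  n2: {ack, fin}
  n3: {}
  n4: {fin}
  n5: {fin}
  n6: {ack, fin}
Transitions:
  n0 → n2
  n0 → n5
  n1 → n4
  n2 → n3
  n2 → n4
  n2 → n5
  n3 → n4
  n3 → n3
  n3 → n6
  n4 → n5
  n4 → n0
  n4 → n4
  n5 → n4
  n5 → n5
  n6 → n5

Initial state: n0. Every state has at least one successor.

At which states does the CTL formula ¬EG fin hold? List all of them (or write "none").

States satisfying fin: {n0, n1, n2, n4, n5, n6}.
States satisfying EG fin: {n0, n1, n2, n4, n5, n6}.
States satisfying ¬EG fin: {n3}.

{n3}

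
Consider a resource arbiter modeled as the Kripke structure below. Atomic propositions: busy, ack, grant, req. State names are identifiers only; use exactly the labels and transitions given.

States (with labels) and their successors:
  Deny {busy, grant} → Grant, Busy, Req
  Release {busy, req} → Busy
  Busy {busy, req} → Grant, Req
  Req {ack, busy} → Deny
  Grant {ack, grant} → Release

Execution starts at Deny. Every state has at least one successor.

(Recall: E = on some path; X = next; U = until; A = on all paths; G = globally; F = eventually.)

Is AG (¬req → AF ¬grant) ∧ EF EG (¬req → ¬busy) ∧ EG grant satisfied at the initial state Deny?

States satisfying ¬req → AF ¬grant: {Deny, Release, Busy, Req, Grant}.
States satisfying AG (¬req → AF ¬grant): {Deny, Release, Busy, Req, Grant}.
States satisfying EG (¬req → ¬busy): {Release, Busy, Grant}.
States satisfying EF EG (¬req → ¬busy): {Deny, Release, Busy, Req, Grant}.
States satisfying grant: {Deny, Grant}.
States satisfying EG grant: ∅.
States satisfying EF EG (¬req → ¬busy) ∧ EG grant: ∅.
States satisfying AG (¬req → AF ¬grant) ∧ EF EG (¬req → ¬busy) ∧ EG grant: ∅.
Deny ∉ Sat(AG (¬req → AF ¬grant) ∧ EF EG (¬req → ¬busy) ∧ EG grant).

Does not hold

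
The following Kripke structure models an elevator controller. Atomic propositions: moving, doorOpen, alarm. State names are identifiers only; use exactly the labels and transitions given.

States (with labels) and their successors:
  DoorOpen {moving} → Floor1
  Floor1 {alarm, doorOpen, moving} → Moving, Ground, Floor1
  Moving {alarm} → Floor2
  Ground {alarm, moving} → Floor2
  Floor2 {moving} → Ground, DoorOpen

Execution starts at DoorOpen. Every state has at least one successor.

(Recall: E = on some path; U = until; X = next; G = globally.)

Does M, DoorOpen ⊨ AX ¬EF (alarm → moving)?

States satisfying ¬EF (alarm → moving): ∅.
States satisfying AX ¬EF (alarm → moving): ∅.
DoorOpen ∉ Sat(AX ¬EF (alarm → moving)).

Does not hold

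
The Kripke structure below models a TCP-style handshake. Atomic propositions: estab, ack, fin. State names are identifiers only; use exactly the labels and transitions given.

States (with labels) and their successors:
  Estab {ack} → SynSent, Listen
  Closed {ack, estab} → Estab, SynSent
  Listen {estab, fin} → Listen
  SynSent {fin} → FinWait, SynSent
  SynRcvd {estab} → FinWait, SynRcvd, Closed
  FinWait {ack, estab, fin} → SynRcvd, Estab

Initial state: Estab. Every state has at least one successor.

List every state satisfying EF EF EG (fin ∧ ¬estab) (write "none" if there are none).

{Estab, Closed, SynSent, SynRcvd, FinWait}

States satisfying EF EG (fin ∧ ¬estab): {Estab, Closed, SynSent, SynRcvd, FinWait}.
States satisfying EF EF EG (fin ∧ ¬estab): {Estab, Closed, SynSent, SynRcvd, FinWait}.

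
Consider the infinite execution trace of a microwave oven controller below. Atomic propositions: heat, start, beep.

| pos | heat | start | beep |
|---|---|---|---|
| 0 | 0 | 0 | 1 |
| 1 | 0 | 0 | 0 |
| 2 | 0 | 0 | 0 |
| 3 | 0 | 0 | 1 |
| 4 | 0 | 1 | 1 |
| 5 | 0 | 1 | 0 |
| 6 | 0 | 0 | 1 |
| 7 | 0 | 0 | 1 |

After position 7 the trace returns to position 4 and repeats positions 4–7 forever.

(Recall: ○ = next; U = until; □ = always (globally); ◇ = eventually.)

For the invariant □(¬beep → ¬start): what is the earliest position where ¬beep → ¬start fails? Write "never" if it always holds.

Check ¬beep → ¬start at each position in order: 0 ✓, 1 ✓, 2 ✓, 3 ✓, 4 ✓.
At position 5 the labels are {start}, so ¬beep → ¬start is false there. This is the first violation.

5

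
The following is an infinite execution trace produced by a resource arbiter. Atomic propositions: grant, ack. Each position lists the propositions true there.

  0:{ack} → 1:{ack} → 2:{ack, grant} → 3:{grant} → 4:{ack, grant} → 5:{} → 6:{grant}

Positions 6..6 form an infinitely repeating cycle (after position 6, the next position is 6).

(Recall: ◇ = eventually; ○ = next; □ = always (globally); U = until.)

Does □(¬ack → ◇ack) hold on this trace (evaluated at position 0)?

Does not hold

¬ack → ◇ack must hold at every position from 0 onward. It fails at position 5, so □(¬ack → ◇ack) is false.
Positions where ¬ack holds: 3, 5, 6.
Check ◇ack at each: 3→ok, 5→fails, 6→fails.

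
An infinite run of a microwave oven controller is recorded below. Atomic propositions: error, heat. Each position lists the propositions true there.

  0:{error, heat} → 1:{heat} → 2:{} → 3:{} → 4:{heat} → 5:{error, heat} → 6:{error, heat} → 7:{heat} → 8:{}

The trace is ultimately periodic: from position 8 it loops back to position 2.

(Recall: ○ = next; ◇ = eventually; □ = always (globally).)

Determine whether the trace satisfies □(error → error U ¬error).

error → error U ¬error holds at every position 0..8, and those are all positions ever visited, so □(error → error U ¬error) holds.
Positions where error holds: 0, 5, 6.
Check error U ¬error at each: 0→ok, 5→ok, 6→ok.

Holds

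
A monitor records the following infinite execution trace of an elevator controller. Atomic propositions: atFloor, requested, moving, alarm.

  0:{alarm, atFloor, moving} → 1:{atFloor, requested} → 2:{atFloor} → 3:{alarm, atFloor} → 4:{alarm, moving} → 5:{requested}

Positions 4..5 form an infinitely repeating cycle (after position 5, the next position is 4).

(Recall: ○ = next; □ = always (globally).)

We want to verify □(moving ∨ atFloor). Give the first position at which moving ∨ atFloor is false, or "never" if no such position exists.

Check moving ∨ atFloor at each position in order: 0 ✓, 1 ✓, 2 ✓, 3 ✓, 4 ✓.
At position 5 the labels are {requested}, so moving ∨ atFloor is false there. This is the first violation.

5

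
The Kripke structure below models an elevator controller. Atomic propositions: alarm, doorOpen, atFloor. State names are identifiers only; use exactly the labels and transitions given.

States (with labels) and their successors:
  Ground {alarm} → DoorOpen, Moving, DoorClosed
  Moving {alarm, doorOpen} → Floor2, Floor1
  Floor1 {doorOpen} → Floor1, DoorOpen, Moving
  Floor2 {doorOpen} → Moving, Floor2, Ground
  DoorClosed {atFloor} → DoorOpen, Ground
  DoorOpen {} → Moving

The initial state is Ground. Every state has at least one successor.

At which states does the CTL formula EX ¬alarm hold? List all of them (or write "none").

{Ground, Moving, Floor1, Floor2, DoorClosed}

States satisfying ¬alarm: {Floor1, Floor2, DoorClosed, DoorOpen}.
States satisfying EX ¬alarm: {Ground, Moving, Floor1, Floor2, DoorClosed}.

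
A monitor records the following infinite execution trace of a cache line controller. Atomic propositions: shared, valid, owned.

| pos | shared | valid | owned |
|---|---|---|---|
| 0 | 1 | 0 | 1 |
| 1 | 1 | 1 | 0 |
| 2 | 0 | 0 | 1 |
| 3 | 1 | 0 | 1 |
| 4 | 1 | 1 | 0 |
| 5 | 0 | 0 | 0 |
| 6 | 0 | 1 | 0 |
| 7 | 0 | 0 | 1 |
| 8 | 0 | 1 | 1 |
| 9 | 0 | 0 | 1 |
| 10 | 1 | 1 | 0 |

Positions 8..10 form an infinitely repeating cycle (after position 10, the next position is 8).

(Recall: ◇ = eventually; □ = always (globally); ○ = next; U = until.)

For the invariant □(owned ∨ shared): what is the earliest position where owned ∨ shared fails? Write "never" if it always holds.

5

Check owned ∨ shared at each position in order: 0 ✓, 1 ✓, 2 ✓, 3 ✓, 4 ✓.
At position 5 the labels are {}, so owned ∨ shared is false there. This is the first violation.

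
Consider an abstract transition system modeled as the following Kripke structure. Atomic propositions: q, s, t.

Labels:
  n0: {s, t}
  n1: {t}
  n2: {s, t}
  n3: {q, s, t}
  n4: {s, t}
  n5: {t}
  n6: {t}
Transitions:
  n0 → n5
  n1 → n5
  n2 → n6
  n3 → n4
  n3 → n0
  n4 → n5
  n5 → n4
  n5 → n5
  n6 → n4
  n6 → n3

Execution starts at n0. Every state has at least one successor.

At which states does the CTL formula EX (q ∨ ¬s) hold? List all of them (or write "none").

{n0, n1, n2, n4, n5, n6}

States satisfying q ∨ ¬s: {n1, n3, n5, n6}.
States satisfying EX (q ∨ ¬s): {n0, n1, n2, n4, n5, n6}.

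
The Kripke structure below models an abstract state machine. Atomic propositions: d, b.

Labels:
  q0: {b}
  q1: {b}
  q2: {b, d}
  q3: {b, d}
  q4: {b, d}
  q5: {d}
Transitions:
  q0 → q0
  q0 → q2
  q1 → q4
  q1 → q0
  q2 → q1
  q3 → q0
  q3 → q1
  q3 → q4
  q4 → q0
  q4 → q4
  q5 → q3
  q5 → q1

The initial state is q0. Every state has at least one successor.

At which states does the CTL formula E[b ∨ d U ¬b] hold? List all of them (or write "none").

States satisfying b ∨ d: {q0, q1, q2, q3, q4, q5}.
States satisfying ¬b: {q5}.
States satisfying E[b ∨ d U ¬b]: {q5}.

{q5}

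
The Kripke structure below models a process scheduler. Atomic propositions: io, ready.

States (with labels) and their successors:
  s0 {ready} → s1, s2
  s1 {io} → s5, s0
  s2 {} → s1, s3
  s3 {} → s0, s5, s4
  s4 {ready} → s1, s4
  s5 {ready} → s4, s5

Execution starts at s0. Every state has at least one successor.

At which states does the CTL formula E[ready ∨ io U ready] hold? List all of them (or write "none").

States satisfying ready ∨ io: {s0, s1, s4, s5}.
States satisfying ready: {s0, s4, s5}.
States satisfying E[ready ∨ io U ready]: {s0, s1, s4, s5}.

{s0, s1, s4, s5}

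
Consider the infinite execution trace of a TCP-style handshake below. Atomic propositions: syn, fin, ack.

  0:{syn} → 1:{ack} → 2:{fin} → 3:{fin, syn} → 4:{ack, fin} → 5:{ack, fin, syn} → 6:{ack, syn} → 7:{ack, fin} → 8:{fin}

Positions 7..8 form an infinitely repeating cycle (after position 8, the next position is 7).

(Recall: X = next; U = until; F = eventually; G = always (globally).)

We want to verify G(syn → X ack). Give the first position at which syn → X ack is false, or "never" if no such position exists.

syn → X ack holds at every position 0..8, and those are all the positions the trace ever visits, so the invariant G(syn → X ack) is never violated.

never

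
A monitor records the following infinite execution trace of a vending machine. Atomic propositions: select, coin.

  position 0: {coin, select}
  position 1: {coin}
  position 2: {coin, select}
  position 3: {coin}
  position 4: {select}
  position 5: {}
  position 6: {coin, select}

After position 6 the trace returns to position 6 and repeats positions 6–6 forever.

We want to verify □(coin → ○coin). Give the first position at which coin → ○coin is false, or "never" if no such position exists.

Check coin → ○coin at each position in order: 0 ✓, 1 ✓, 2 ✓.
At position 3 the labels are {coin} and the next position 4 has {select}, so coin → ○coin is false there. This is the first violation.

3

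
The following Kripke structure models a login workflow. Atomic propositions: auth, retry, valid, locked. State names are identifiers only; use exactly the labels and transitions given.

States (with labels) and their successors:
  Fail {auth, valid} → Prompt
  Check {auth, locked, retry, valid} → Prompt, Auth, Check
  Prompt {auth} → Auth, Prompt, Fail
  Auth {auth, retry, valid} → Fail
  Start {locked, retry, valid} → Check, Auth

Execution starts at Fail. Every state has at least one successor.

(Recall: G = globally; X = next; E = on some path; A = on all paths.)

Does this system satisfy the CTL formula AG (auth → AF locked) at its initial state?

States satisfying auth → AF locked: {Check, Start}.
States satisfying AG (auth → AF locked): ∅.
Auth is reachable from Fail and violates auth → AF locked, so AG fails at Fail.
Fail ∉ Sat(AG (auth → AF locked)).

Violated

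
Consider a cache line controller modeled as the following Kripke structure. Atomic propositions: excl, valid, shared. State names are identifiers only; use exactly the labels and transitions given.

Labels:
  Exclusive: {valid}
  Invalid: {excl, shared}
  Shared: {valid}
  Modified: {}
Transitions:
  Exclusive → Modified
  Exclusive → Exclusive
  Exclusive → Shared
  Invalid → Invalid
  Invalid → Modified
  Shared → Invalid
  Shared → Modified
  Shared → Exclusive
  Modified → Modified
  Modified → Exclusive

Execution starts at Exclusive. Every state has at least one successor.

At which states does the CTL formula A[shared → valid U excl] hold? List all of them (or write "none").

States satisfying shared → valid: {Exclusive, Shared, Modified}.
States satisfying excl: {Invalid}.
States satisfying A[shared → valid U excl]: {Invalid}.

{Invalid}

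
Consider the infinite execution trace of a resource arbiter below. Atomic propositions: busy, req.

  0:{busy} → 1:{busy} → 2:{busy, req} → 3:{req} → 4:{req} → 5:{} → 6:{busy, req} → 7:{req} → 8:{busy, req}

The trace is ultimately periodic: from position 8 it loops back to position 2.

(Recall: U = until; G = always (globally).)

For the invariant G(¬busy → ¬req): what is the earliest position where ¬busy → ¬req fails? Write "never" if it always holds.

Check ¬busy → ¬req at each position in order: 0 ✓, 1 ✓, 2 ✓.
At position 3 the labels are {req}, so ¬busy → ¬req is false there. This is the first violation.

3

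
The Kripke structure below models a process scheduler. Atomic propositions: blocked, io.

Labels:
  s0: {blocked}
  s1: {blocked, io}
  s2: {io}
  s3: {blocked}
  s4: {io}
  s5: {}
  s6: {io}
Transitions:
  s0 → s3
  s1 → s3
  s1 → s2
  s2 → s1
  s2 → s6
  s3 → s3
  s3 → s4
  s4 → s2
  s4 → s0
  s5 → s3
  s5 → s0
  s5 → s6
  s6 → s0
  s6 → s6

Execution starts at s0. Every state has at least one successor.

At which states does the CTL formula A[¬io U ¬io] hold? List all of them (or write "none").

{s0, s3, s5}

States satisfying ¬io: {s0, s3, s5}.
States satisfying A[¬io U ¬io]: {s0, s3, s5}.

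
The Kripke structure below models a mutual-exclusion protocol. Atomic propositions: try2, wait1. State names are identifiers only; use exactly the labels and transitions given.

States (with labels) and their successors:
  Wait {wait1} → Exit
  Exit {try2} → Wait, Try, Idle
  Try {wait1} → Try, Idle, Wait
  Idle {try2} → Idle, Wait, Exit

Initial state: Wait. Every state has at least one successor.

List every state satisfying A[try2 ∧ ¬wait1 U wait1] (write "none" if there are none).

{Wait, Try}

States satisfying try2 ∧ ¬wait1: {Exit, Idle}.
States satisfying wait1: {Wait, Try}.
States satisfying A[try2 ∧ ¬wait1 U wait1]: {Wait, Try}.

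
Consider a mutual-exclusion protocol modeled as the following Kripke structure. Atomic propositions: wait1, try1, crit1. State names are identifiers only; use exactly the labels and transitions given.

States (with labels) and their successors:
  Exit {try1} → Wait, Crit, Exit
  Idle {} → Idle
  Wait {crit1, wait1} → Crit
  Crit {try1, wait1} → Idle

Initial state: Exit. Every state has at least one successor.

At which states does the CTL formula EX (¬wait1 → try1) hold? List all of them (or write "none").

States satisfying ¬wait1 → try1: {Exit, Wait, Crit}.
States satisfying EX (¬wait1 → try1): {Exit, Wait}.

{Exit, Wait}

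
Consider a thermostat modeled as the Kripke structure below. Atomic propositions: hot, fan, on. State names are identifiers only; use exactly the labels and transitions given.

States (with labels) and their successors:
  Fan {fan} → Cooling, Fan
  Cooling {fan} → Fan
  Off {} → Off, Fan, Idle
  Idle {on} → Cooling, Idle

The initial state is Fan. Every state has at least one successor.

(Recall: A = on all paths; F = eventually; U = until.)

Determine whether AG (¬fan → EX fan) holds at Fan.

Satisfied

States satisfying ¬fan → EX fan: {Fan, Cooling, Off, Idle}.
States satisfying AG (¬fan → EX fan): {Fan, Cooling, Off, Idle}.
Every state reachable from Fan satisfies ¬fan → EX fan.
Fan ∈ Sat(AG (¬fan → EX fan)).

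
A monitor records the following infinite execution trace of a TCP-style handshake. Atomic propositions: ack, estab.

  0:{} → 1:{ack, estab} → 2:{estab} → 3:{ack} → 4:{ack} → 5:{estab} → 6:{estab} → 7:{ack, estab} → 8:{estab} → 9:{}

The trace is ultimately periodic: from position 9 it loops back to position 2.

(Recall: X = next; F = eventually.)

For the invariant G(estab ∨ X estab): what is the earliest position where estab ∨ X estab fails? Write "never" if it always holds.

3

Check estab ∨ X estab at each position in order: 0 ✓, 1 ✓, 2 ✓.
At position 3 the labels are {ack} and the next position 4 has {ack}, so estab ∨ X estab is false there. This is the first violation.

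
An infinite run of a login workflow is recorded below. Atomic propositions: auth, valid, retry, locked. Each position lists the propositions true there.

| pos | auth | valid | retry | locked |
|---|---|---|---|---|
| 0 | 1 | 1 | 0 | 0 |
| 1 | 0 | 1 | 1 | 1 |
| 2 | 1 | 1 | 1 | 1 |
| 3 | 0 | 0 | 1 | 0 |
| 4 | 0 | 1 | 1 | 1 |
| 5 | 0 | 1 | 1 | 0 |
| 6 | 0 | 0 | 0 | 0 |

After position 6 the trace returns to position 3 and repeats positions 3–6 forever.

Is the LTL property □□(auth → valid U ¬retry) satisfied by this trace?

No

□(auth → valid U ¬retry) must hold at every position from 0 onward. It fails at position 0, so □□(auth → valid U ¬retry) is false.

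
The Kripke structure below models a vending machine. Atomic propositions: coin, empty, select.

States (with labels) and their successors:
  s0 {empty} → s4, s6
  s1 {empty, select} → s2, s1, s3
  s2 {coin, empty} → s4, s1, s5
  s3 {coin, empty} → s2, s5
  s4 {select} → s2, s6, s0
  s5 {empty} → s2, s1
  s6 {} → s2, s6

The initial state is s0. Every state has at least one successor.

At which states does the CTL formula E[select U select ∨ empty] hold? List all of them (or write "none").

States satisfying select: {s1, s4}.
States satisfying select ∨ empty: {s0, s1, s2, s3, s4, s5}.
States satisfying E[select U select ∨ empty]: {s0, s1, s2, s3, s4, s5}.

{s0, s1, s2, s3, s4, s5}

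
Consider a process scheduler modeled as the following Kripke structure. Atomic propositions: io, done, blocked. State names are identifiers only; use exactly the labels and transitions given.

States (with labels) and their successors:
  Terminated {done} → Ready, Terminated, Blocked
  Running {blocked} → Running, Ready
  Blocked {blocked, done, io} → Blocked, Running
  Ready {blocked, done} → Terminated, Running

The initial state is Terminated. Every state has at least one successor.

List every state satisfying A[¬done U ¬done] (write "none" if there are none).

{Running}

States satisfying ¬done: {Running}.
States satisfying A[¬done U ¬done]: {Running}.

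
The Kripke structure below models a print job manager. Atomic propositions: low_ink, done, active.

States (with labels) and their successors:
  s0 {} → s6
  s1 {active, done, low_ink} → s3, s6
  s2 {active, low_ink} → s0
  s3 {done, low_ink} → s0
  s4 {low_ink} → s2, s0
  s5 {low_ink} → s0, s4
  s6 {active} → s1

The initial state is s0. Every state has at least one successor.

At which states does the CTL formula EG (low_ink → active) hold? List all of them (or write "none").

{s0, s1, s2, s6}

States satisfying low_ink → active: {s0, s1, s2, s6}.
States satisfying EG (low_ink → active): {s0, s1, s2, s6}.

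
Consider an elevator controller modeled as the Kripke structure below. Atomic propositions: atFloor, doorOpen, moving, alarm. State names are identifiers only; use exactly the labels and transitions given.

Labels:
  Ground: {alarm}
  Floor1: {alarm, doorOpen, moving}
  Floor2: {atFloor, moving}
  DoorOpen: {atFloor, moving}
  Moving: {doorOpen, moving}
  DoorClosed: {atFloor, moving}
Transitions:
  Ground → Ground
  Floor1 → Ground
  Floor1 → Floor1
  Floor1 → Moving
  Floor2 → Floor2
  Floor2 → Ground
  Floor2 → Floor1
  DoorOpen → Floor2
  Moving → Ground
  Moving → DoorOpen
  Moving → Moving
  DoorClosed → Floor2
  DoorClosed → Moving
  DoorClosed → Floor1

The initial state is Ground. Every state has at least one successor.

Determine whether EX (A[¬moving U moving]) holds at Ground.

States satisfying A[¬moving U moving]: {Floor1, Floor2, DoorOpen, Moving, DoorClosed}.
States satisfying EX (A[¬moving U moving]): {Floor1, Floor2, DoorOpen, Moving, DoorClosed}.
No suitable path/successor from Ground witnesses the formula.
Ground ∉ Sat(EX (A[¬moving U moving])).

No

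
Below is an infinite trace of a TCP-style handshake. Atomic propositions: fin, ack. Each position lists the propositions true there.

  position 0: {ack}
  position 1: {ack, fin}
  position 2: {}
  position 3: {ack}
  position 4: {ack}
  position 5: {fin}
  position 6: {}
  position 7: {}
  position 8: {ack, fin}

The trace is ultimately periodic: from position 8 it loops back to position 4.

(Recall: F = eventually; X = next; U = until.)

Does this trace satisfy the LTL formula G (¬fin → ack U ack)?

Does not hold

¬fin → ack U ack must hold at every position from 0 onward. It fails at position 2, so G (¬fin → ack U ack) is false.
Positions where ¬fin holds: 0, 2, 3, 4, 6, 7.
Check ack U ack at each: 0→ok, 2→fails, 3→ok, 4→ok, 6→fails, 7→fails.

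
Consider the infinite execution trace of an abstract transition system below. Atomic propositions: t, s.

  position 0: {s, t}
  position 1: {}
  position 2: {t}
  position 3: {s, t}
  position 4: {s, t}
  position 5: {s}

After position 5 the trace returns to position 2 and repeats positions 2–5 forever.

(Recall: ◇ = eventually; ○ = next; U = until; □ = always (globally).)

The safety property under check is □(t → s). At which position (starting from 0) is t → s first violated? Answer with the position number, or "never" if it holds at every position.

Check t → s at each position in order: 0 ✓, 1 ✓.
At position 2 the labels are {t}, so t → s is false there. This is the first violation.

2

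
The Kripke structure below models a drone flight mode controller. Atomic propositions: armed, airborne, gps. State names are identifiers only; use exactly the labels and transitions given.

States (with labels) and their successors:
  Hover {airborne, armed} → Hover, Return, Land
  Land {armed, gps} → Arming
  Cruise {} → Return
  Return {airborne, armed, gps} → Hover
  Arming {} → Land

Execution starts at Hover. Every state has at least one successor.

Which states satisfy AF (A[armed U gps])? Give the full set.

{Land, Cruise, Return, Arming}

States satisfying A[armed U gps]: {Land, Return}.
States satisfying AF (A[armed U gps]): {Land, Cruise, Return, Arming}.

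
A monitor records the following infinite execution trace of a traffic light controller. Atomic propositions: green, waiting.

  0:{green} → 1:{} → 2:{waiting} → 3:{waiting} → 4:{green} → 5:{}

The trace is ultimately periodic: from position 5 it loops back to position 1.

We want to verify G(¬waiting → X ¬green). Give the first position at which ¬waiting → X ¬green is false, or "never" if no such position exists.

¬waiting → X ¬green holds at every position 0..5, and those are all the positions the trace ever visits, so the invariant G(¬waiting → X ¬green) is never violated.

never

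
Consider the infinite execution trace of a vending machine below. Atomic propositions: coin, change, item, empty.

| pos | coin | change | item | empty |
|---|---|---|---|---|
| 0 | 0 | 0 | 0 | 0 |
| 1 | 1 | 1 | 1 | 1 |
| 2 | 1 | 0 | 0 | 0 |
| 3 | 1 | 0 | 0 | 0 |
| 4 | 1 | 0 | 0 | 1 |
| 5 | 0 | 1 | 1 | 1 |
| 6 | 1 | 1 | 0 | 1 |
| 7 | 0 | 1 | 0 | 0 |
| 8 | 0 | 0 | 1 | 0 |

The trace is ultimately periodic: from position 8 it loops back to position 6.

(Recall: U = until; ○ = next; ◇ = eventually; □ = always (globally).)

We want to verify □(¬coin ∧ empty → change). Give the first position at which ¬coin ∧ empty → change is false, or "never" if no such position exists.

never

¬coin ∧ empty → change holds at every position 0..8, and those are all the positions the trace ever visits, so the invariant □(¬coin ∧ empty → change) is never violated.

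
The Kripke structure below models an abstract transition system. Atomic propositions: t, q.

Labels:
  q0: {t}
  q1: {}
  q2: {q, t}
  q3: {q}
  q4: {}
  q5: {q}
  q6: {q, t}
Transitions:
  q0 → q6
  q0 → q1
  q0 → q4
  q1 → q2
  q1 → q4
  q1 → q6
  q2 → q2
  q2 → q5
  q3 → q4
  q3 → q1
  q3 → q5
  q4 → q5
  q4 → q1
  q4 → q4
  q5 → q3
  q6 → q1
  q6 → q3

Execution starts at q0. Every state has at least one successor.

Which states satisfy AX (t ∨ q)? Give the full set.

{q2, q5}

States satisfying t ∨ q: {q0, q2, q3, q5, q6}.
States satisfying AX (t ∨ q): {q2, q5}.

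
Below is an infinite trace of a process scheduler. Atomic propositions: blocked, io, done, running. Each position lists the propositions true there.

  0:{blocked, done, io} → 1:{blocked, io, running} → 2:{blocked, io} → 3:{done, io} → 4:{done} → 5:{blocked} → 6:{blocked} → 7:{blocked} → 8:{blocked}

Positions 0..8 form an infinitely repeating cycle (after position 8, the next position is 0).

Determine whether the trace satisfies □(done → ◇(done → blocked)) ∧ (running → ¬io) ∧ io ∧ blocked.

Satisfied

done → ◇(done → blocked) holds at every position 0..8, and those are all positions ever visited, so □(done → ◇(done → blocked)) holds.
Positions where done holds: 0, 3, 4.
Check ◇(done → blocked) at each: 0→ok, 3→ok, 4→ok.
At position 0: □(done → ◇(done → blocked)) is true; (running → ¬io) ∧ io ∧ blocked is true; so □(done → ◇(done → blocked)) ∧ (running → ¬io) ∧ io ∧ blocked is true.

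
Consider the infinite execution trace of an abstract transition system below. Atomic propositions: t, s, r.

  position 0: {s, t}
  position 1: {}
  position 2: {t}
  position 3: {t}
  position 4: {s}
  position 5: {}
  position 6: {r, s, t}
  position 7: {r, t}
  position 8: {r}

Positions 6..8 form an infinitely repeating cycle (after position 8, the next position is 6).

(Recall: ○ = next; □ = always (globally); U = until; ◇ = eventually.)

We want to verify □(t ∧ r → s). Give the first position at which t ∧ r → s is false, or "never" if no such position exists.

7

Check t ∧ r → s at each position in order: 0 ✓, 1 ✓, 2 ✓, 3 ✓, 4 ✓, 5 ✓, 6 ✓.
At position 7 the labels are {r, t}, so t ∧ r → s is false there. This is the first violation.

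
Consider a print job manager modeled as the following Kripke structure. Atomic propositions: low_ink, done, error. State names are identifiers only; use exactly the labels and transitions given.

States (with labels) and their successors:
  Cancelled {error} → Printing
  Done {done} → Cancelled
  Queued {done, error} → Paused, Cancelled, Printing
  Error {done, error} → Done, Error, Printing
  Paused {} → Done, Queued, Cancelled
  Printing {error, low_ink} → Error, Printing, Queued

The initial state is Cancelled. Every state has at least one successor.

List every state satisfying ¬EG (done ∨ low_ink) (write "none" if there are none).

{Cancelled, Done, Paused}

States satisfying done ∨ low_ink: {Done, Queued, Error, Printing}.
States satisfying EG (done ∨ low_ink): {Queued, Error, Printing}.
States satisfying ¬EG (done ∨ low_ink): {Cancelled, Done, Paused}.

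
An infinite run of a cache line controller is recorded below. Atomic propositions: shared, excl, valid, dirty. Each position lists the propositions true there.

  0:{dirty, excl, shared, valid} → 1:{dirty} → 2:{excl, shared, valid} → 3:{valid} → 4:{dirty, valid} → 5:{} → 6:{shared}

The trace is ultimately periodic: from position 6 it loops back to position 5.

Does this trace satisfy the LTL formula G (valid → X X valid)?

Violated

valid → X X valid must hold at every position from 0 onward. It fails at position 3, so G (valid → X X valid) is false.
Positions where valid holds: 0, 2, 3, 4.
Check X X valid at each: 0→ok, 2→ok, 3→fails, 4→fails.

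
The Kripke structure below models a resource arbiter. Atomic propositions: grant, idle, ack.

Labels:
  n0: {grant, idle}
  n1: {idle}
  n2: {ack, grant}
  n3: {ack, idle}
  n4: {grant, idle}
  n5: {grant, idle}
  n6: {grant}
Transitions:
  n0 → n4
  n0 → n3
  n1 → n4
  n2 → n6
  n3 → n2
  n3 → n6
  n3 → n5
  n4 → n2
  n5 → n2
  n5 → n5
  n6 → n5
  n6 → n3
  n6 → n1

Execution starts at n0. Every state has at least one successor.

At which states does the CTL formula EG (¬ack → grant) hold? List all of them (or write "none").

States satisfying ¬ack → grant: {n0, n2, n3, n4, n5, n6}.
States satisfying EG (¬ack → grant): {n0, n2, n3, n4, n5, n6}.

{n0, n2, n3, n4, n5, n6}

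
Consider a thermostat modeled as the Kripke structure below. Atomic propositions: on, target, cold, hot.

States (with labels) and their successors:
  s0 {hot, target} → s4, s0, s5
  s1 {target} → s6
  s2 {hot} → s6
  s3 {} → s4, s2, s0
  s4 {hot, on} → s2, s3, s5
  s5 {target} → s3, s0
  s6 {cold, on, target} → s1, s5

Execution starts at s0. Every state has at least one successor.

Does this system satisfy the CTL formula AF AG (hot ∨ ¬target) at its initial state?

Violated

States satisfying AG (hot ∨ ¬target): ∅.
States satisfying AF AG (hot ∨ ¬target): ∅.
There is a path from s0 along which AG (hot ∨ ¬target) never holds.
s0 ∉ Sat(AF AG (hot ∨ ¬target)).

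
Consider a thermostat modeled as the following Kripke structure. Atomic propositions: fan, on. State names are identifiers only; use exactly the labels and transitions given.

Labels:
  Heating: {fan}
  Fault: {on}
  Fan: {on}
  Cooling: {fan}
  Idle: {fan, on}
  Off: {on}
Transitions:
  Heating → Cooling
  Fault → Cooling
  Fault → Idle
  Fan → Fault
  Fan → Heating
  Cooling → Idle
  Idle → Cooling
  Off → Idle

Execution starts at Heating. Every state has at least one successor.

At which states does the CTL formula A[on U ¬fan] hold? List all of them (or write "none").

{Fault, Fan, Off}

States satisfying on: {Fault, Fan, Idle, Off}.
States satisfying ¬fan: {Fault, Fan, Off}.
States satisfying A[on U ¬fan]: {Fault, Fan, Off}.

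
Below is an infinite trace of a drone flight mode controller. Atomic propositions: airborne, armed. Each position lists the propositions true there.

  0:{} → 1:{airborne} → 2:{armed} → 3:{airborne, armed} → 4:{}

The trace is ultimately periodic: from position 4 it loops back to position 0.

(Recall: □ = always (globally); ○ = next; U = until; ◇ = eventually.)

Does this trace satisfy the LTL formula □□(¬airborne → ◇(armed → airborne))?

Satisfied

□(¬airborne → ◇(armed → airborne)) holds at every position 0..4, and those are all positions ever visited, so □□(¬airborne → ◇(armed → airborne)) holds.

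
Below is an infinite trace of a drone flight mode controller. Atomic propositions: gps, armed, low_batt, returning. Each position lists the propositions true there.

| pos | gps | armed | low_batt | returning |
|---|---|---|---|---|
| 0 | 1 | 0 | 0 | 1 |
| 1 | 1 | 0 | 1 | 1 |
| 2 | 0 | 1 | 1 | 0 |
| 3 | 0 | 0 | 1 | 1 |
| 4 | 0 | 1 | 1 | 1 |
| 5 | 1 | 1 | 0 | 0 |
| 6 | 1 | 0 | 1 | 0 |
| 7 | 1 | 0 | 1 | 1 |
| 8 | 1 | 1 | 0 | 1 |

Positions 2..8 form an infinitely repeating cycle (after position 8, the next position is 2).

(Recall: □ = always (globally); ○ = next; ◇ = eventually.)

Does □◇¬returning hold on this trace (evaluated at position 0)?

◇¬returning holds at every position 0..8, and those are all positions ever visited, so □◇¬returning holds.

Satisfied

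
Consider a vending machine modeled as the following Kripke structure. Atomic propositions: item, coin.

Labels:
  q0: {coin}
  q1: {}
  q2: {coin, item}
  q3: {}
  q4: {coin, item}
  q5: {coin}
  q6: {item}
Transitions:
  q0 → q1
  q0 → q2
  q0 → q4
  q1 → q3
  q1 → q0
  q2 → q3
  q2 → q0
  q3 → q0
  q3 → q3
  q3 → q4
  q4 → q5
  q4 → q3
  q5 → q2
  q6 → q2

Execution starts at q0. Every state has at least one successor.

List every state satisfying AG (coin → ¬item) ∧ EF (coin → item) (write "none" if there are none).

none

States satisfying coin → ¬item: {q0, q1, q3, q5, q6}.
States satisfying AG (coin → ¬item): ∅.
States satisfying coin → item: {q1, q2, q3, q4, q6}.
States satisfying EF (coin → item): {q0, q1, q2, q3, q4, q5, q6}.
States satisfying AG (coin → ¬item) ∧ EF (coin → item): ∅.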